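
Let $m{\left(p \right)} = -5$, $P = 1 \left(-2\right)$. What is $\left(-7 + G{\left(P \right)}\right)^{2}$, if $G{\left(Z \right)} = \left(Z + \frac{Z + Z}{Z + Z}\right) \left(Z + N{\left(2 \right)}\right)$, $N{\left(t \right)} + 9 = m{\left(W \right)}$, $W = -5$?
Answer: $81$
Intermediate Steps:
$P = -2$
$N{\left(t \right)} = -14$ ($N{\left(t \right)} = -9 - 5 = -14$)
$G{\left(Z \right)} = \left(1 + Z\right) \left(-14 + Z\right)$ ($G{\left(Z \right)} = \left(Z + \frac{Z + Z}{Z + Z}\right) \left(Z - 14\right) = \left(Z + \frac{2 Z}{2 Z}\right) \left(-14 + Z\right) = \left(Z + 2 Z \frac{1}{2 Z}\right) \left(-14 + Z\right) = \left(Z + 1\right) \left(-14 + Z\right) = \left(1 + Z\right) \left(-14 + Z\right)$)
$\left(-7 + G{\left(P \right)}\right)^{2} = \left(-7 - \left(-12 - 4\right)\right)^{2} = \left(-7 + \left(-14 + 4 + 26\right)\right)^{2} = \left(-7 + 16\right)^{2} = 9^{2} = 81$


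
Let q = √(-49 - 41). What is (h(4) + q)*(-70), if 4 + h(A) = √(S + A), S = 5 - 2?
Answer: 280 - 70*√7 - 210*I*√10 ≈ 94.797 - 664.08*I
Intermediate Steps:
S = 3
q = 3*I*√10 (q = √(-90) = 3*I*√10 ≈ 9.4868*I)
h(A) = -4 + √(3 + A)
(h(4) + q)*(-70) = ((-4 + √(3 + 4)) + 3*I*√10)*(-70) = ((-4 + √7) + 3*I*√10)*(-70) = (-4 + √7 + 3*I*√10)*(-70) = 280 - 70*√7 - 210*I*√10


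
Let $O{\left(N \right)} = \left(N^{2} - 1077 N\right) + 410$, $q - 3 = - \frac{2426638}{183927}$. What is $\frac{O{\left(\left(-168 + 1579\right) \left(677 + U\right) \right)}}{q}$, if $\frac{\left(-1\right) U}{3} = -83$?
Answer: $- \frac{313735279549720068}{1874857} \approx -1.6734 \cdot 10^{11}$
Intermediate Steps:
$U = 249$ ($U = \left(-3\right) \left(-83\right) = 249$)
$q = - \frac{1874857}{183927}$ ($q = 3 - \frac{2426638}{183927} = - \frac{1874857}{183927} \approx -10.193$)
$O{\left(N \right)} = 410 + N^{2} - 1077 N$
$\frac{O{\left(\left(-168 + 1579\right) \left(677 + U\right) \right)}}{q} = \frac{410 + \left(\left(-168 + 1579\right) \left(677 + 249\right)\right)^{2} - 1077 \left(-168 + 1579\right) \left(677 + 249\right)}{- \frac{1874857}{183927}} = \left(410 + \left(1411 \cdot 926\right)^{2} - 1077 \cdot 1411 \cdot 926\right) \left(- \frac{183927}{1874857}\right) = \left(410 + 1306586^{2} - 1407193122\right) \left(- \frac{183927}{1874857}\right) = \left(410 + 1707166975396 - 1407193122\right) \left(- \frac{183927}{1874857}\right) = 1705759782684 \left(- \frac{183927}{1874857}\right) = - \frac{313735279549720068}{1874857}$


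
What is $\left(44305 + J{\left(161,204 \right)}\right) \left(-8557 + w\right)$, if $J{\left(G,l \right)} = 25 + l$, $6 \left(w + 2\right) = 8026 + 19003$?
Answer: $- \frac{541644775}{3} \approx -1.8055 \cdot 10^{8}$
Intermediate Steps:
$w = \frac{27017}{6}$ ($w = -2 + \frac{8026 + 19003}{6} = -2 + \frac{1}{6} \cdot 27029 = -2 + \frac{27029}{6} = \frac{27017}{6} \approx 4502.8$)
$\left(44305 + J{\left(161,204 \right)}\right) \left(-8557 + w\right) = \left(44305 + \left(25 + 204\right)\right) \left(-8557 + \frac{27017}{6}\right) = \left(44305 + 229\right) \left(- \frac{24325}{6}\right) = 44534 \left(- \frac{24325}{6}\right) = - \frac{541644775}{3}$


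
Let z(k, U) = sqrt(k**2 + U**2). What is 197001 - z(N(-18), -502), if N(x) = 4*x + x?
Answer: 197001 - 2*sqrt(65026) ≈ 1.9649e+5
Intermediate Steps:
N(x) = 5*x
z(k, U) = sqrt(U**2 + k**2)
197001 - z(N(-18), -502) = 197001 - sqrt((-502)**2 + (5*(-18))**2) = 197001 - sqrt(252004 + (-90)**2) = 197001 - sqrt(252004 + 8100) = 197001 - sqrt(260104) = 197001 - 2*sqrt(65026)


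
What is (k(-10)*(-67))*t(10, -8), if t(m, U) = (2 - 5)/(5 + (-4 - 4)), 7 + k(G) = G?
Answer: 1139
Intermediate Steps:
k(G) = -7 + G
t(m, U) = 1 (t(m, U) = -3/(5 - 8) = -3/(-3) = -3*(-1/3) = 1)
(k(-10)*(-67))*t(10, -8) = ((-7 - 10)*(-67))*1 = -17*(-67)*1 = 1139*1 = 1139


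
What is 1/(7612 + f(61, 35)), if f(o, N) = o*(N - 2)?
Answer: 1/9625 ≈ 0.00010390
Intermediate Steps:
f(o, N) = o*(-2 + N)
1/(7612 + f(61, 35)) = 1/(7612 + 61*(-2 + 35)) = 1/(7612 + 61*33) = 1/(7612 + 2013) = 1/9625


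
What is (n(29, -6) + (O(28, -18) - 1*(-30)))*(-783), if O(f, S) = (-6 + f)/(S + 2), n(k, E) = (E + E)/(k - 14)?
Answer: -871479/40 ≈ -21787.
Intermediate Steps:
n(k, E) = 2*E/(-14 + k) (n(k, E) = (2*E)/(-14 + k) = 2*E/(-14 + k))
O(f, S) = (-6 + f)/(2 + S)
(n(29, -6) + (O(28, -18) - 1*(-30)))*(-783) = (2*(-6)/(-14 + 29) + ((-6 + 28)/(2 - 18) - 1*(-30)))*(-783) = (2*(-6)/15 + (22/(-16) + 30))*(-783) = (2*(-6)*(1/15) + (-1/16*22 + 30))*(-783) = (-⅘ + (-11/8 + 30))*(-783) = (-⅘ + 229/8)*(-783) = (1113/40)*(-783) = -871479/40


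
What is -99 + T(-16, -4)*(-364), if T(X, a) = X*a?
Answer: -23395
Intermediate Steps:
-99 + T(-16, -4)*(-364) = -99 - 16*(-4)*(-364) = -99 + 64*(-364) = -99 - 23296 = -23395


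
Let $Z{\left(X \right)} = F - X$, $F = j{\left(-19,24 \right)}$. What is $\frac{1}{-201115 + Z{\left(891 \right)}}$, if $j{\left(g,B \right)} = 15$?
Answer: $- \frac{1}{201991} \approx -4.9507 \cdot 10^{-6}$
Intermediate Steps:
$F = 15$
$Z{\left(X \right)} = 15 - X$
$\frac{1}{-201115 + Z{\left(891 \right)}} = \frac{1}{-201115 + \left(15 - 891\right)} = \frac{1}{-201115 - 876} = \frac{1}{-201991} = - \frac{1}{201991}$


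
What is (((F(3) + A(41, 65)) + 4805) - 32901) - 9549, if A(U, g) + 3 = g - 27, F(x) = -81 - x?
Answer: -37694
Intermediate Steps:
A(U, g) = -30 + g (A(U, g) = -3 + (g - 27) = -3 + (-27 + g) = -30 + g)
(((F(3) + A(41, 65)) + 4805) - 32901) - 9549 = ((((-81 - 1*3) + (-30 + 65)) + 4805) - 32901) - 9549 = ((((-81 - 3) + 35) + 4805) - 32901) - 9549 = (((-84 + 35) + 4805) - 32901) - 9549 = ((-49 + 4805) - 32901) - 9549 = (4756 - 32901) - 9549 = -28145 - 9549 = -37694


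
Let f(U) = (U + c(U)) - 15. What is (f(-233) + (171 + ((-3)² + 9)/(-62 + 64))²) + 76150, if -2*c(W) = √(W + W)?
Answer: 108302 - I*√466/2 ≈ 1.083e+5 - 10.794*I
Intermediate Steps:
c(W) = -√2*√W/2 (c(W) = -√(W + W)/2 = -√2*√W/2)
f(U) = -15 + U - √2*√U/2 (f(U) = (U - √2*√U/2) - 15 = -15 + U - √2*√U/2)
(f(-233) + (171 + ((-3)² + 9)/(-62 + 64))²) + 76150 = ((-15 - 233 - √2*√(-233)/2) + (171 + ((-3)² + 9)/(-62 + 64))²) + 76150 = ((-15 - 233 - √2*I*√233/2) + (171 + (9 + 9)/2)²) + 76150 = ((-15 - 233 - I*√466/2) + (171 + 18*(½))²) + 76150 = ((-248 - I*√466/2) + (171 + 9)²) + 76150 = ((-248 - I*√466/2) + 180²) + 76150 = ((-248 - I*√466/2) + 32400) + 76150 = (32152 - I*√466/2) + 76150 = 108302 - I*√466/2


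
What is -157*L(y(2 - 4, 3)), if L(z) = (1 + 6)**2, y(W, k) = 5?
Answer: -7693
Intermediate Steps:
L(z) = 49 (L(z) = 7**2 = 49)
-157*L(y(2 - 4, 3)) = -157*49 = -7693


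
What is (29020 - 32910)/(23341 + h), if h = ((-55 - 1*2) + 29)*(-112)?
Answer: -3890/26477 ≈ -0.14692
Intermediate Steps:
h = 3136 (h = ((-55 - 2) + 29)*(-112) = (-57 + 29)*(-112) = -28*(-112) = 3136)
(29020 - 32910)/(23341 + h) = (29020 - 32910)/(23341 + 3136) = -3890/26477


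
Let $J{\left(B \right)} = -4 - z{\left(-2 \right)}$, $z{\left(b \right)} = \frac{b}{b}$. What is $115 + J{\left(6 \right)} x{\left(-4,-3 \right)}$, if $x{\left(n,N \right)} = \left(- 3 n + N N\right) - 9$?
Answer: $55$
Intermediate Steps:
$z{\left(b \right)} = 1$
$J{\left(B \right)} = -5$ ($J{\left(B \right)} = -4 - 1 = -5$)
$x{\left(n,N \right)} = -9 + N^{2} - 3 n$ ($x{\left(n,N \right)} = \left(- 3 n + N^{2}\right) - 9 = \left(N^{2} - 3 n\right) - 9 = -9 + N^{2} - 3 n$)
$115 + J{\left(6 \right)} x{\left(-4,-3 \right)} = 115 - 5 \left(-9 + \left(-3\right)^{2} - -12\right) = 115 - 5 \left(-9 + 9 + 12\right) = 115 - 60 = 55$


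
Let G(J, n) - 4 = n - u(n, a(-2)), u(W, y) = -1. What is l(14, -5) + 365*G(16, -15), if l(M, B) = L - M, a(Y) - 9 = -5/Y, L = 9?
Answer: -3655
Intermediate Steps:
a(Y) = 9 - 5/Y
l(M, B) = 9 - M
G(J, n) = 5 + n (G(J, n) = 4 + (n - 1*(-1)) = 4 + (n + 1) = 4 + (1 + n) = 5 + n)
l(14, -5) + 365*G(16, -15) = (9 - 1*14) + 365*(5 - 15) = (9 - 14) + 365*(-10) = -5 - 3650 = -3655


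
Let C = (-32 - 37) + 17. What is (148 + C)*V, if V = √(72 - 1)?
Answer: 96*√71 ≈ 808.91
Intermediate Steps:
V = √71 ≈ 8.4261
C = -52 (C = -69 + 17 = -52)
(148 + C)*V = (148 - 52)*√71 = 96*√71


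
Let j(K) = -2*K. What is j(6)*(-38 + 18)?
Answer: 240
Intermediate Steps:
j(6)*(-38 + 18) = (-2*6)*(-38 + 18) = -12*(-20) = 240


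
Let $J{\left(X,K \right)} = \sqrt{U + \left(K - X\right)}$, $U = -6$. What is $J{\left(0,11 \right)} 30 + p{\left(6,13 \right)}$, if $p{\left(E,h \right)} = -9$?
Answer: $-9 + 30 \sqrt{5} \approx 58.082$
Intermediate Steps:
$J{\left(X,K \right)} = \sqrt{-6 + K - X}$ ($J{\left(X,K \right)} = \sqrt{-6 + \left(K - X\right)} = \sqrt{-6 + K - X}$)
$J{\left(0,11 \right)} 30 + p{\left(6,13 \right)} = \sqrt{-6 + 11 - 0} \cdot 30 - 9 = \sqrt{-6 + 11 + 0} \cdot 30 - 9 = \sqrt{5} \cdot 30 - 9 = 30 \sqrt{5} - 9 = -9 + 30 \sqrt{5}$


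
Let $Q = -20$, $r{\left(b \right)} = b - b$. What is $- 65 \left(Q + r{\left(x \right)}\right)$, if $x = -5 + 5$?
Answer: $1300$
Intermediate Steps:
$x = 0$
$r{\left(b \right)} = 0$
$- 65 \left(Q + r{\left(x \right)}\right) = - 65 \left(-20 + 0\right) = \left(-65\right) \left(-20\right) = 1300$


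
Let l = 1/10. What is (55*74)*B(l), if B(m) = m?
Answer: 407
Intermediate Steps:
l = 1/10 ≈ 0.10000
(55*74)*B(l) = (55*74)*(1/10) = 4070*(1/10) = 407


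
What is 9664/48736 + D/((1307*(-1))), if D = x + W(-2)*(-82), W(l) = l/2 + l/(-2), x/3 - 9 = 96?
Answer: -85031/1990561 ≈ -0.042717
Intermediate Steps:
x = 315 (x = 27 + 3*96 = 27 + 288 = 315)
W(l) = 0 (W(l) = l*(½) + l*(-½) = l/2 - l/2 = 0)
D = 315 (D = 315 + 0*(-82) = 315 + 0 = 315)
9664/48736 + D/((1307*(-1))) = 9664/48736 + 315/((1307*(-1))) = 9664*(1/48736) + 315/(-1307) = 302/1523 + 315*(-1/1307) = 302/1523 - 315/1307 = -85031/1990561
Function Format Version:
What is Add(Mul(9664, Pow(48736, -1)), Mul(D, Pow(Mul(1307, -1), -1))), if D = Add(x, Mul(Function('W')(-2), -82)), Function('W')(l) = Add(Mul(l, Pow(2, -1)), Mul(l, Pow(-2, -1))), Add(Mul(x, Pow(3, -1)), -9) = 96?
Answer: Rational(-85031, 1990561) ≈ -0.042717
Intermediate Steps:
x = 315 (x = Add(27, Mul(3, 96)) = Add(27, 288) = 315)
Function('W')(l) = 0 (Function('W')(l) = Add(Mul(l, Rational(1, 2)), Mul(l, Rational(-1, 2))) = Add(Mul(Rational(1, 2), l), Mul(Rational(-1, 2), l)) = 0)
D = 315 (D = Add(315, Mul(0, -82)) = Add(315, 0) = 315)
Add(Mul(9664, Pow(48736, -1)), Mul(D, Pow(Mul(1307, -1), -1))) = Add(Mul(9664, Pow(48736, -1)), Mul(315, Pow(Mul(1307, -1), -1))) = Add(Mul(9664, Rational(1, 48736)), Mul(315, Pow(-1307, -1))) = Add(Rational(302, 1523), Mul(315, Rational(-1, 1307))) = Add(Rational(302, 1523), Rational(-315, 1307)) = Rational(-85031, 1990561)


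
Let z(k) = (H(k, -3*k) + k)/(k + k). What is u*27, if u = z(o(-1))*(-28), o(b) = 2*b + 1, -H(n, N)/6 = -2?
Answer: 4158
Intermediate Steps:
H(n, N) = 12 (H(n, N) = -6*(-2) = 12)
o(b) = 1 + 2*b
z(k) = (12 + k)/(2*k) (z(k) = (12 + k)/(k + k) = (12 + k)/((2*k)) = (12 + k)*(1/(2*k)) = (12 + k)/(2*k))
u = 154 (u = ((12 + (1 + 2*(-1)))/(2*(1 + 2*(-1))))*(-28) = ((12 + (1 - 2))/(2*(1 - 2)))*(-28) = ((1/2)*(12 - 1)/(-1))*(-28) = ((1/2)*(-1)*11)*(-28) = -11/2*(-28) = 154)
u*27 = 154*27 = 4158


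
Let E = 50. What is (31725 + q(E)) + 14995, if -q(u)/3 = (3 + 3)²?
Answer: 46612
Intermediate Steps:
q(u) = -108 (q(u) = -3*(3 + 3)² = -3*6² = -3*36 = -108)
(31725 + q(E)) + 14995 = (31725 - 108) + 14995 = 31617 + 14995 = 46612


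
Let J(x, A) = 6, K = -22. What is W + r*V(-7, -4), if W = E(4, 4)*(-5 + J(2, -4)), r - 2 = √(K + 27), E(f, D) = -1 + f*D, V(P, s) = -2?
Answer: 11 - 2*√5 ≈ 6.5279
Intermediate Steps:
E(f, D) = -1 + D*f
r = 2 + √5 (r = 2 + √(-22 + 27) = 2 + √5 ≈ 4.2361)
W = 15 (W = (-1 + 4*4)*(-5 + 6) = (-1 + 16)*1 = 15*1 = 15)
W + r*V(-7, -4) = 15 + (2 + √5)*(-2) = 15 + (-4 - 2*√5) = 11 - 2*√5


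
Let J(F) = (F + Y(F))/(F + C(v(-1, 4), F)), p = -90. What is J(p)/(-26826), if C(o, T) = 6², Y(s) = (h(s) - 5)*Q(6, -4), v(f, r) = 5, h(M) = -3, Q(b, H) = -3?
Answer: -11/241434 ≈ -4.5561e-5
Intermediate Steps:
Y(s) = 24 (Y(s) = (-3 - 5)*(-3) = -8*(-3) = 24)
C(o, T) = 36
J(F) = (24 + F)/(36 + F) (J(F) = (F + 24)/(F + 36) = (24 + F)/(36 + F))
J(p)/(-26826) = ((24 - 90)/(36 - 90))/(-26826) = (-66/(-54))*(-1/26826) = -1/54*(-66)*(-1/26826) = (11/9)*(-1/26826) = -11/241434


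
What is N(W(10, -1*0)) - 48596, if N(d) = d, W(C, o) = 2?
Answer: -48594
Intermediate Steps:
N(W(10, -1*0)) - 48596 = 2 - 48596 = -48594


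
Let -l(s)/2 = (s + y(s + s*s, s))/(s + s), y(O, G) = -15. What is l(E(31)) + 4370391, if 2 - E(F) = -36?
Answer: 166074835/38 ≈ 4.3704e+6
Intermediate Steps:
E(F) = 38 (E(F) = 2 - 1*(-36) = 2 + 36 = 38)
l(s) = -(-15 + s)/s (l(s) = -2*(s - 15)/(s + s) = -2*(-15 + s)/(2*s) = -2*(-15 + s)*1/(2*s) = -(-15 + s)/s)
l(E(31)) + 4370391 = (15 - 1*38)/38 + 4370391 = (15 - 38)/38 + 4370391 = (1/38)*(-23) + 4370391 = -23/38 + 4370391 = 166074835/38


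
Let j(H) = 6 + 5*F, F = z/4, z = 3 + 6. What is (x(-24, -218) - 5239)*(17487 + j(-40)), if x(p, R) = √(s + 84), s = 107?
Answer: -366819063/4 + 70017*√191/4 ≈ -9.1463e+7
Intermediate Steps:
z = 9
F = 9/4 ≈ 2.2500
j(H) = 69/4 (j(H) = 6 + 5*(9/4) = 6 + 45/4 = 69/4)
x(p, R) = √191 (x(p, R) = √(107 + 84) = √191)
(x(-24, -218) - 5239)*(17487 + j(-40)) = (√191 - 5239)*(17487 + 69/4) = (-5239 + √191)*(70017/4) = -366819063/4 + 70017*√191/4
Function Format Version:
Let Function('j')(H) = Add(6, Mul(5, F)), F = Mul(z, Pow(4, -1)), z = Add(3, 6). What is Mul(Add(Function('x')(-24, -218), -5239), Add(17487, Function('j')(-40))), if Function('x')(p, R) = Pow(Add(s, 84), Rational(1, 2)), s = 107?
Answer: Add(Rational(-366819063, 4), Mul(Rational(70017, 4), Pow(191, Rational(1, 2)))) ≈ -9.1463e+7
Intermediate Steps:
z = 9
F = Rational(9, 4) (F = Mul(9, Pow(4, -1)) = Mul(9, Rational(1, 4)) = Rational(9, 4) ≈ 2.2500)
Function('j')(H) = Rational(69, 4) (Function('j')(H) = Add(6, Mul(5, Rational(9, 4))) = Add(6, Rational(45, 4)) = Rational(69, 4))
Function('x')(p, R) = Pow(191, Rational(1, 2)) (Function('x')(p, R) = Pow(Add(107, 84), Rational(1, 2)) = Pow(191, Rational(1, 2)))
Mul(Add(Function('x')(-24, -218), -5239), Add(17487, Function('j')(-40))) = Mul(Add(Pow(191, Rational(1, 2)), -5239), Add(17487, Rational(69, 4))) = Mul(Add(-5239, Pow(191, Rational(1, 2))), Rational(70017, 4)) = Add(Rational(-366819063, 4), Mul(Rational(70017, 4), Pow(191, Rational(1, 2))))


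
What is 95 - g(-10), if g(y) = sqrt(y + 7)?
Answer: 95 - I*sqrt(3) ≈ 95.0 - 1.732*I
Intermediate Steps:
g(y) = sqrt(7 + y)
95 - g(-10) = 95 - sqrt(7 - 10) = 95 - sqrt(-3) = 95 - I*sqrt(3)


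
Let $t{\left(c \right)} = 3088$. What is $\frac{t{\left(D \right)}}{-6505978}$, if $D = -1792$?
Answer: $- \frac{1544}{3252989} \approx -0.00047464$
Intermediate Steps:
$\frac{t{\left(D \right)}}{-6505978} = \frac{3088}{-6505978} = 3088 \left(- \frac{1}{6505978}\right) = - \frac{1544}{3252989}$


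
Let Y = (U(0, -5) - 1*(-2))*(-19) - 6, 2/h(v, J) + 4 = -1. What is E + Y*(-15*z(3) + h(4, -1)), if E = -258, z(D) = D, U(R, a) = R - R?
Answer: 8698/5 ≈ 1739.6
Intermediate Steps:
h(v, J) = -2/5 (h(v, J) = 2/(-4 - 1) = 2/(-5) = 2*(-1/5) = -2/5)
U(R, a) = 0
Y = -44 (Y = (0 - 1*(-2))*(-19) - 6 = (0 + 2)*(-19) - 6 = 2*(-19) - 6 = -38 - 6 = -44)
E + Y*(-15*z(3) + h(4, -1)) = -258 - 44*(-15*3 - 2/5) = -258 - 44*(-45 - 2/5) = -258 - 44*(-227/5) = -258 + 9988/5 = 8698/5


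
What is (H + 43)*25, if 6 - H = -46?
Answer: 2375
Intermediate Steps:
H = 52 (H = 6 - 1*(-46) = 6 + 46 = 52)
(H + 43)*25 = (52 + 43)*25 = 95*25 = 2375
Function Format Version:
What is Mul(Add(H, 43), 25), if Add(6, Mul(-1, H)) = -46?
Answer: 2375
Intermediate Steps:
H = 52 (H = Add(6, Mul(-1, -46)) = Add(6, 46) = 52)
Mul(Add(H, 43), 25) = Mul(Add(52, 43), 25) = Mul(95, 25) = 2375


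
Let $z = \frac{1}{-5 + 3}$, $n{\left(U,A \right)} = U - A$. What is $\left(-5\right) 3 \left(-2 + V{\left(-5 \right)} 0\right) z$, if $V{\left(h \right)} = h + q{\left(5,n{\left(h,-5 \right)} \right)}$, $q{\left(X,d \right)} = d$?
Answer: $-15$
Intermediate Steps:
$z = - \frac{1}{2}$ ($z = \frac{1}{-2} = - \frac{1}{2} \approx -0.5$)
$V{\left(h \right)} = 5 + 2 h$ ($V{\left(h \right)} = h + \left(h - -5\right) = h + \left(h + 5\right) = h + \left(5 + h\right) = 5 + 2 h$)
$\left(-5\right) 3 \left(-2 + V{\left(-5 \right)} 0\right) z = \left(-5\right) 3 \left(-2 + \left(5 + 2 \left(-5\right)\right) 0\right) \left(- \frac{1}{2}\right) = - 15 \left(-2 + \left(5 - 10\right) 0\right) \left(- \frac{1}{2}\right) = - 15 \left(-2 - 0\right) \left(- \frac{1}{2}\right) = - 15 \left(-2 + 0\right) \left(- \frac{1}{2}\right) = - 15 \left(\left(-2\right) \left(- \frac{1}{2}\right)\right) = \left(-15\right) 1 = -15$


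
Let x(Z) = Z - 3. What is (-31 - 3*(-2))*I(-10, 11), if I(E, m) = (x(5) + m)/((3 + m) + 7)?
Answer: -325/21 ≈ -15.476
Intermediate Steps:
x(Z) = -3 + Z
I(E, m) = (2 + m)/(10 + m) (I(E, m) = ((-3 + 5) + m)/((3 + m) + 7) = (2 + m)/(10 + m))
(-31 - 3*(-2))*I(-10, 11) = (-31 - 3*(-2))*((2 + 11)/(10 + 11)) = (-31 + 6)*(13/21) = -25*13/21 = -325/21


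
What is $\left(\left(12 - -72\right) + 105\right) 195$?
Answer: $36855$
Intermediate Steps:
$\left(\left(12 - -72\right) + 105\right) 195 = \left(\left(12 + 72\right) + 105\right) 195 = \left(84 + 105\right) 195 = 189 \cdot 195 = 36855$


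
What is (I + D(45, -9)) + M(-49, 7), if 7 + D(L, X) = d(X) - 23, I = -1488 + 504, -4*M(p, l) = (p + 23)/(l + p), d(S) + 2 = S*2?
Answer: -86869/84 ≈ -1034.2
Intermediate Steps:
d(S) = -2 + 2*S (d(S) = -2 + S*2 = -2 + 2*S)
M(p, l) = -(23 + p)/(4*(l + p)) (M(p, l) = -(p + 23)/(4*(l + p)) = -(23 + p)/(4*(l + p)))
I = -984
D(L, X) = -32 + 2*X (D(L, X) = -7 + ((-2 + 2*X) - 23) = -7 + (-25 + 2*X) = -32 + 2*X)
(I + D(45, -9)) + M(-49, 7) = (-984 + (-32 + 2*(-9))) + (-23 - 1*(-49))/(4*(7 - 49)) = (-984 + (-32 - 18)) + (¼)*(-23 + 49)/(-42) = (-984 - 50) + (¼)*(-1/42)*26 = -1034 - 13/84 = -86869/84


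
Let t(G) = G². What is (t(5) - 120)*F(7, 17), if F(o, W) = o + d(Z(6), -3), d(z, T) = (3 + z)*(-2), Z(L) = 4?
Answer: 665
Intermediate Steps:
d(z, T) = -6 - 2*z
F(o, W) = -14 + o (F(o, W) = o + (-6 - 2*4) = o + (-6 - 8) = o - 14 = -14 + o)
(t(5) - 120)*F(7, 17) = (5² - 120)*(-14 + 7) = (25 - 120)*(-7) = -95*(-7) = 665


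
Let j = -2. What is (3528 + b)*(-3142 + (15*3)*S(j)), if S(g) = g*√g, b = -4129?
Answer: 1888342 + 54090*I*√2 ≈ 1.8883e+6 + 76495.0*I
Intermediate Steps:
S(g) = g^(3/2)
(3528 + b)*(-3142 + (15*3)*S(j)) = (3528 - 4129)*(-3142 + (15*3)*(-2)^(3/2)) = -601*(-3142 + 45*(-2*I*√2)) = -601*(-3142 - 90*I*√2) = 1888342 + 54090*I*√2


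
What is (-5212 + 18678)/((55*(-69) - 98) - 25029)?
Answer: -6733/14461 ≈ -0.46560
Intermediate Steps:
(-5212 + 18678)/((55*(-69) - 98) - 25029) = 13466/((-3795 - 98) - 25029) = 13466/(-3893 - 25029) = 13466/(-28922) = 13466*(-1/28922) = -6733/14461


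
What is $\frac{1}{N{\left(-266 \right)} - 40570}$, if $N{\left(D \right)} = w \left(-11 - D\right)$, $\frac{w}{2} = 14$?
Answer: $- \frac{1}{33430} \approx -2.9913 \cdot 10^{-5}$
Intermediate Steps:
$w = 28$ ($w = 2 \cdot 14 = 28$)
$N{\left(D \right)} = -308 - 28 D$ ($N{\left(D \right)} = 28 \left(-11 - D\right) = -308 - 28 D$)
$\frac{1}{N{\left(-266 \right)} - 40570} = \frac{1}{\left(-308 - -7448\right) - 40570} = \frac{1}{\left(-308 + 7448\right) - 40570} = \frac{1}{7140 - 40570} = \frac{1}{-33430} = - \frac{1}{33430}$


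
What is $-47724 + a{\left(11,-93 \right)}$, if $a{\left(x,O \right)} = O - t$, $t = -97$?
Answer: $-47720$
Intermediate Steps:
$a{\left(x,O \right)} = 97 + O$ ($a{\left(x,O \right)} = O - -97 = O + 97 = 97 + O$)
$-47724 + a{\left(11,-93 \right)} = -47724 + \left(97 - 93\right) = -47724 + 4 = -47720$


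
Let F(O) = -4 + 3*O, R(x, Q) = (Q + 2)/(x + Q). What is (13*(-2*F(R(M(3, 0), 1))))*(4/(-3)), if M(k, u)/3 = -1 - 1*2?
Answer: -533/3 ≈ -177.67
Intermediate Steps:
M(k, u) = -9 (M(k, u) = 3*(-1 - 1*2) = 3*(-1 - 2) = 3*(-3) = -9)
R(x, Q) = (2 + Q)/(Q + x)
(13*(-2*F(R(M(3, 0), 1))))*(4/(-3)) = (13*(-2*(-4 + 3*((2 + 1)/(1 - 9)))))*(4/(-3)) = (13*(-2*(-4 + 3*(3/(-8)))))*(4*(-⅓)) = (13*(-2*(-4 + 3*(-⅛*3))))*(-4/3) = (13*(-2*(-4 + 3*(-3/8))))*(-4/3) = (13*(-2*(-4 - 9/8)))*(-4/3) = (13*(-2*(-41/8)))*(-4/3) = (13*(41/4))*(-4/3) = (533/4)*(-4/3) = -533/3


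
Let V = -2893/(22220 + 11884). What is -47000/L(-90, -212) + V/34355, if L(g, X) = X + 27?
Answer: 11013443340959/43350788040 ≈ 254.05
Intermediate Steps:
L(g, X) = 27 + X
V = -2893/34104 ≈ -0.084829
-47000/L(-90, -212) + V/34355 = -47000/(27 - 212) - 2893/34104/34355 = -47000/(-185) - 2893/34104*1/34355 = -47000*(-1/185) - 2893/1171642920 = 9400/37 - 2893/1171642920 = 11013443340959/43350788040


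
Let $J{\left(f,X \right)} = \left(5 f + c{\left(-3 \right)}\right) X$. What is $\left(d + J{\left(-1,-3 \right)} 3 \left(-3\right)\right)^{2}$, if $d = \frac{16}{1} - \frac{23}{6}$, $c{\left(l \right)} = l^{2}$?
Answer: $\frac{519841}{36} \approx 14440.0$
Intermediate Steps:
$J{\left(f,X \right)} = X \left(9 + 5 f\right)$ ($J{\left(f,X \right)} = \left(5 f + \left(-3\right)^{2}\right) X = \left(5 f + 9\right) X = \left(9 + 5 f\right) X = X \left(9 + 5 f\right)$)
$d = \frac{73}{6}$ ($d = 16 \cdot 1 - \frac{23}{6} = 16 - \frac{23}{6} = \frac{73}{6} \approx 12.167$)
$\left(d + J{\left(-1,-3 \right)} 3 \left(-3\right)\right)^{2} = \left(\frac{73}{6} + - 3 \left(9 + 5 \left(-1\right)\right) 3 \left(-3\right)\right)^{2} = \left(\frac{73}{6} + - 3 \left(9 - 5\right) 3 \left(-3\right)\right)^{2} = \left(\frac{73}{6} + \left(-3\right) 4 \cdot 3 \left(-3\right)\right)^{2} = \left(\frac{73}{6} + \left(-12\right) 3 \left(-3\right)\right)^{2} = \left(\frac{73}{6} - -108\right)^{2} = \left(\frac{73}{6} + 108\right)^{2} = \left(\frac{721}{6}\right)^{2} = \frac{519841}{36}$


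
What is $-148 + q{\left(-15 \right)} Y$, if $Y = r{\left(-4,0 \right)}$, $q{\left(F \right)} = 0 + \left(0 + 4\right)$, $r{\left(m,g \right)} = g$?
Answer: $-148$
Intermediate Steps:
$q{\left(F \right)} = 4$ ($q{\left(F \right)} = 0 + 4 = 4$)
$Y = 0$
$-148 + q{\left(-15 \right)} Y = -148 + 4 \cdot 0 = -148 + 0 = -148$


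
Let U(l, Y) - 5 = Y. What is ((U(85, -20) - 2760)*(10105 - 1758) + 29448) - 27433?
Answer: -23160910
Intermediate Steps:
U(l, Y) = 5 + Y
((U(85, -20) - 2760)*(10105 - 1758) + 29448) - 27433 = (((5 - 20) - 2760)*(10105 - 1758) + 29448) - 27433 = ((-15 - 2760)*8347 + 29448) - 27433 = (-2775*8347 + 29448) - 27433 = (-23162925 + 29448) - 27433 = -23133477 - 27433 = -23160910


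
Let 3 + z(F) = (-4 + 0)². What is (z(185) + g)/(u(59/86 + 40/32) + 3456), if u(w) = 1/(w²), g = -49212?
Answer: -5455627911/383261968 ≈ -14.235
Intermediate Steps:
z(F) = 13 (z(F) = -3 + (-4 + 0)² = -3 + (-4)² = -3 + 16 = 13)
u(w) = w⁻²
(z(185) + g)/(u(59/86 + 40/32) + 3456) = (13 - 49212)/((59/86 + 40/32)⁻² + 3456) = -49199/((59*(1/86) + 40*(1/32))⁻² + 3456) = -49199/((59/86 + 5/4)⁻² + 3456) = -49199/((333/172)⁻² + 3456) = -49199/(29584/110889 + 3456) = -49199/383261968/110889 = -49199*110889/383261968 = -5455627911/383261968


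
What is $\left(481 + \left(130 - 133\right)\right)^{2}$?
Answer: $228484$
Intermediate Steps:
$\left(481 + \left(130 - 133\right)\right)^{2} = \left(481 - 3\right)^{2} = 478^{2} = 228484$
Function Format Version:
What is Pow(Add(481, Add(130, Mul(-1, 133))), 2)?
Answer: 228484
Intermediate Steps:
Pow(Add(481, Add(130, Mul(-1, 133))), 2) = Pow(Add(481, Add(130, -133)), 2) = Pow(Add(481, -3), 2) = Pow(478, 2) = 228484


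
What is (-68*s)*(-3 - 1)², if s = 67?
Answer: -72896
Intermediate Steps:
(-68*s)*(-3 - 1)² = (-68*67)*(-3 - 1)² = -4556*(-4)² = -4556*16 = -72896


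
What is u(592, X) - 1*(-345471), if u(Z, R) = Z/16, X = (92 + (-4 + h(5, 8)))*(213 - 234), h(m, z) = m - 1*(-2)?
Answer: 345508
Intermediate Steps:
h(m, z) = 2 + m (h(m, z) = m + 2 = 2 + m)
X = -1995 (X = (92 + (-4 + (2 + 5)))*(213 - 234) = (92 + (-4 + 7))*(-21) = (92 + 3)*(-21) = 95*(-21) = -1995)
u(Z, R) = Z/16 (u(Z, R) = Z*(1/16) = Z/16)
u(592, X) - 1*(-345471) = (1/16)*592 - 1*(-345471) = 37 + 345471 = 345508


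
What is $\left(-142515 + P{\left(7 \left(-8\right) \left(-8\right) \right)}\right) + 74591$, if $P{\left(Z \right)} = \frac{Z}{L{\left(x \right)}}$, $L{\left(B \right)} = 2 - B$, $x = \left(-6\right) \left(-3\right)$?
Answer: $-67952$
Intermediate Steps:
$x = 18$
$P{\left(Z \right)} = - \frac{Z}{16}$ ($P{\left(Z \right)} = \frac{Z}{2 - 18} = \frac{Z}{-16} = Z \left(- \frac{1}{16}\right) = - \frac{Z}{16}$)
$\left(-142515 + P{\left(7 \left(-8\right) \left(-8\right) \right)}\right) + 74591 = \left(-142515 - \frac{7 \left(-8\right) \left(-8\right)}{16}\right) + 74591 = \left(-142515 - \frac{\left(-56\right) \left(-8\right)}{16}\right) + 74591 = \left(-142515 - 28\right) + 74591 = -142543 + 74591 = -67952$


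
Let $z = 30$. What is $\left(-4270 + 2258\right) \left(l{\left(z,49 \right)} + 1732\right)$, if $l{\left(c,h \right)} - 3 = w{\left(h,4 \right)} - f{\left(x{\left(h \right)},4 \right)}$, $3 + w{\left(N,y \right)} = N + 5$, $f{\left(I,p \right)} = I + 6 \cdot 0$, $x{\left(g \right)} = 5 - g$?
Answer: $-3681960$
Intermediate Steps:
$f{\left(I,p \right)} = I$ ($f{\left(I,p \right)} = I + 0 = I$)
$w{\left(N,y \right)} = 2 + N$ ($w{\left(N,y \right)} = -3 + \left(N + 5\right) = -3 + \left(5 + N\right) = 2 + N$)
$l{\left(c,h \right)} = 2 h$ ($l{\left(c,h \right)} = 3 + \left(\left(2 + h\right) - \left(5 - h\right)\right) = 3 + \left(\left(2 + h\right) + \left(-5 + h\right)\right) = 3 + \left(-3 + 2 h\right) = 2 h$)
$\left(-4270 + 2258\right) \left(l{\left(z,49 \right)} + 1732\right) = \left(-4270 + 2258\right) \left(2 \cdot 49 + 1732\right) = - 2012 \left(98 + 1732\right) = \left(-2012\right) 1830 = -3681960$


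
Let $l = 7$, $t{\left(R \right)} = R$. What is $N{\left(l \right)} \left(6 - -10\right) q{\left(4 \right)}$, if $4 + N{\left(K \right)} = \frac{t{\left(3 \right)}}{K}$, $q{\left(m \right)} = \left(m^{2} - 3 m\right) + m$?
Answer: $- \frac{3200}{7} \approx -457.14$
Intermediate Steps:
$q{\left(m \right)} = m^{2} - 2 m$
$N{\left(K \right)} = -4 + \frac{3}{K}$
$N{\left(l \right)} \left(6 - -10\right) q{\left(4 \right)} = \left(-4 + \frac{3}{7}\right) \left(6 - -10\right) 4 \left(-2 + 4\right) = \left(-4 + 3 \cdot \frac{1}{7}\right) \left(6 + 10\right) 4 \cdot 2 = \left(-4 + \frac{3}{7}\right) 16 \cdot 8 = \left(- \frac{25}{7}\right) 16 \cdot 8 = \left(- \frac{400}{7}\right) 8 = - \frac{3200}{7}$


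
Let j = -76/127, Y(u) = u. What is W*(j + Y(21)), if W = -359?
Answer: -930169/127 ≈ -7324.2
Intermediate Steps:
j = -76/127 (j = -76*1/127 = -76/127 ≈ -0.59842)
W*(j + Y(21)) = -359*(-76/127 + 21) = -359*2591/127 = -930169/127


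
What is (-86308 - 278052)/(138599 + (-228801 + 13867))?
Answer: 72872/15267 ≈ 4.7732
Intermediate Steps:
(-86308 - 278052)/(138599 + (-228801 + 13867)) = -364360/(138599 - 214934) = -364360/(-76335) = -364360*(-1/76335) = 72872/15267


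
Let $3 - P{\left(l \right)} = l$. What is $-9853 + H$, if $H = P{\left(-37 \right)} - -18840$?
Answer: $9027$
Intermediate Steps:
$P{\left(l \right)} = 3 - l$
$H = 18880$ ($H = \left(3 - -37\right) - -18840 = \left(3 + 37\right) + 18840 = 40 + 18840 = 18880$)
$-9853 + H = -9853 + 18880 = 9027$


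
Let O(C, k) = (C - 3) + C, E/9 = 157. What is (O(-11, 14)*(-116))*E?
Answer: 4097700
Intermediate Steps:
E = 1413 (E = 9*157 = 1413)
O(C, k) = -3 + 2*C (O(C, k) = (-3 + C) + C = -3 + 2*C)
(O(-11, 14)*(-116))*E = ((-3 + 2*(-11))*(-116))*1413 = ((-3 - 22)*(-116))*1413 = -25*(-116)*1413 = 2900*1413 = 4097700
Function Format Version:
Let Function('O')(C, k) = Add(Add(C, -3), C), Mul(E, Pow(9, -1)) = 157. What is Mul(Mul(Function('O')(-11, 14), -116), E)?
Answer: 4097700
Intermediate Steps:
E = 1413 (E = Mul(9, 157) = 1413)
Function('O')(C, k) = Add(-3, Mul(2, C)) (Function('O')(C, k) = Add(Add(-3, C), C) = Add(-3, Mul(2, C)))
Mul(Mul(Function('O')(-11, 14), -116), E) = Mul(Mul(Add(-3, Mul(2, -11)), -116), 1413) = Mul(Mul(Add(-3, -22), -116), 1413) = Mul(Mul(-25, -116), 1413) = Mul(2900, 1413) = 4097700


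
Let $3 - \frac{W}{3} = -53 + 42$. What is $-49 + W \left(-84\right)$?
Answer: $-3577$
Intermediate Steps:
$W = 42$ ($W = 9 - 3 \left(-53 + 42\right) = 9 - -33 = 9 + 33 = 42$)
$-49 + W \left(-84\right) = -49 + 42 \left(-84\right) = -49 - 3528 = -3577$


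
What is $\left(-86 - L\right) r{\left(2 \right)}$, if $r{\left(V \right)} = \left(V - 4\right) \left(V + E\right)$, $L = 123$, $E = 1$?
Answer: $1254$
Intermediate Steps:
$r{\left(V \right)} = \left(1 + V\right) \left(-4 + V\right)$ ($r{\left(V \right)} = \left(V - 4\right) \left(V + 1\right) = \left(-4 + V\right) \left(1 + V\right) = \left(1 + V\right) \left(-4 + V\right)$)
$\left(-86 - L\right) r{\left(2 \right)} = \left(-86 - 123\right) \left(-4 + 2^{2} - 6\right) = \left(-86 - 123\right) \left(-4 + 4 - 6\right) = \left(-209\right) \left(-6\right) = 1254$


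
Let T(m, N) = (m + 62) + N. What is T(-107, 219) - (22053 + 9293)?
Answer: -31172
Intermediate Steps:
T(m, N) = 62 + N + m (T(m, N) = (62 + m) + N = 62 + N + m)
T(-107, 219) - (22053 + 9293) = (62 + 219 - 107) - (22053 + 9293) = 174 - 1*31346 = 174 - 31346 = -31172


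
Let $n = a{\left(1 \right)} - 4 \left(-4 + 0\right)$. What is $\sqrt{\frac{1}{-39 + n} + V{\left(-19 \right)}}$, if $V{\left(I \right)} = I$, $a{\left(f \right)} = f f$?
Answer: $\frac{i \sqrt{9218}}{22} \approx 4.3641 i$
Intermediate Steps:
$a{\left(f \right)} = f^{2}$
$n = 17$ ($n = 1^{2} - 4 \left(-4 + 0\right) = 1 - -16 = 1 + 16 = 17$)
$\sqrt{\frac{1}{-39 + n} + V{\left(-19 \right)}} = \sqrt{\frac{1}{-39 + 17} - 19} = \sqrt{\frac{1}{-22} - 19} = \sqrt{- \frac{1}{22} - 19} = \sqrt{- \frac{419}{22}} = \frac{i \sqrt{9218}}{22}$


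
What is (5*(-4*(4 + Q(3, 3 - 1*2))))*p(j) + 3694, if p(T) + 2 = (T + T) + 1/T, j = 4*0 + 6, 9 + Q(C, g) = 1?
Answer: 13522/3 ≈ 4507.3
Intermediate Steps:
Q(C, g) = -8 (Q(C, g) = -9 + 1 = -8)
j = 6 (j = 0 + 6 = 6)
p(T) = -2 + 1/T + 2*T (p(T) = -2 + ((T + T) + 1/T) = -2 + (2*T + 1/T) = -2 + (1/T + 2*T) = -2 + 1/T + 2*T)
(5*(-4*(4 + Q(3, 3 - 1*2))))*p(j) + 3694 = (5*(-4*(4 - 8)))*(-2 + 1/6 + 2*6) + 3694 = (5*(-4*(-4)))*(-2 + ⅙ + 12) + 3694 = (5*16)*(61/6) + 3694 = 80*(61/6) + 3694 = 2440/3 + 3694 = 13522/3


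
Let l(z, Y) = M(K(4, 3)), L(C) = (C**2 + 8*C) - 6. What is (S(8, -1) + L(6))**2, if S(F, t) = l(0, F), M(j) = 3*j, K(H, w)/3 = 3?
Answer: 11025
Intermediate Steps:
L(C) = -6 + C**2 + 8*C
K(H, w) = 9 (K(H, w) = 3*3 = 9)
l(z, Y) = 27 (l(z, Y) = 3*9 = 27)
S(F, t) = 27
(S(8, -1) + L(6))**2 = (27 + (-6 + 6**2 + 8*6))**2 = (27 + (-6 + 36 + 48))**2 = (27 + 78)**2 = 105**2 = 11025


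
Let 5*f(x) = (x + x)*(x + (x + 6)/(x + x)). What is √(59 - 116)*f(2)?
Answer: 16*I*√57/5 ≈ 24.159*I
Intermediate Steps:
f(x) = 2*x*(x + (6 + x)/(2*x))/5 (f(x) = ((x + x)*(x + (x + 6)/(x + x)))/5 = ((2*x)*(x + (6 + x)/((2*x))))/5 = ((2*x)*(x + (6 + x)*(1/(2*x))))/5 = ((2*x)*(x + (6 + x)/(2*x)))/5 = (2*x*(x + (6 + x)/(2*x)))/5 = 2*x*(x + (6 + x)/(2*x))/5)
√(59 - 116)*f(2) = √(59 - 116)*(6/5 + (⅕)*2 + (⅖)*2²) = √(-57)*(6/5 + ⅖ + (⅖)*4) = (I*√57)*(6/5 + ⅖ + 8/5) = (I*√57)*(16/5) = 16*I*√57/5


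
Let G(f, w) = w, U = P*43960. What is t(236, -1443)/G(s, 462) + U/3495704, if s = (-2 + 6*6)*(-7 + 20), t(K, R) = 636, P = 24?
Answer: 56472838/33646151 ≈ 1.6784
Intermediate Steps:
U = 1055040 (U = 24*43960 = 1055040)
s = 442 (s = (-2 + 36)*13 = 34*13 = 442)
t(236, -1443)/G(s, 462) + U/3495704 = 636/462 + 1055040/3495704 = 636*(1/462) + 1055040*(1/3495704) = 106/77 + 131880/436963 = 56472838/33646151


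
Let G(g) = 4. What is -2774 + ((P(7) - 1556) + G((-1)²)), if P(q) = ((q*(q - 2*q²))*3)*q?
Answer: -17703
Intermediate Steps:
P(q) = 3*q²*(q - 2*q²) (P(q) = (3*q*(q - 2*q²))*q = 3*q²*(q - 2*q²))
-2774 + ((P(7) - 1556) + G((-1)²)) = -2774 + ((7³*(3 - 6*7) - 1556) + 4) = -2774 + ((343*(3 - 42) - 1556) + 4) = -2774 + ((343*(-39) - 1556) + 4) = -2774 + ((-13377 - 1556) + 4) = -2774 + (-14933 + 4) = -2774 - 14929 = -17703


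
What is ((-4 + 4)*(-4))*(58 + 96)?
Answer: 0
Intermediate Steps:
((-4 + 4)*(-4))*(58 + 96) = (0*(-4))*154 = 0*154 = 0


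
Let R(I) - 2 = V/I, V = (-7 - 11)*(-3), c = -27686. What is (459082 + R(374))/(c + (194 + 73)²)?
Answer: 12264105/1164823 ≈ 10.529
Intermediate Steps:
V = 54 (V = -18*(-3) = 54)
R(I) = 2 + 54/I
(459082 + R(374))/(c + (194 + 73)²) = (459082 + (2 + 54/374))/(-27686 + (194 + 73)²) = (459082 + (2 + 54*(1/374)))/(-27686 + 267²) = (459082 + (2 + 27/187))/(-27686 + 71289) = (459082 + 401/187)/43603 = (85848735/187)*(1/43603) = 12264105/1164823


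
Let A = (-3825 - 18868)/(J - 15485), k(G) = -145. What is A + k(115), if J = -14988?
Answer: -4395892/30473 ≈ -144.26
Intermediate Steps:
A = 22693/30473 (A = (-3825 - 18868)/(-14988 - 15485) = -22693/(-30473) = -22693*(-1/30473) = 22693/30473 ≈ 0.74469)
A + k(115) = 22693/30473 - 145 = -4395892/30473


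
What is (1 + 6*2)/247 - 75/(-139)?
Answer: 1564/2641 ≈ 0.59220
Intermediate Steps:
(1 + 6*2)/247 - 75/(-139) = (1 + 12)*(1/247) - 75*(-1/139) = 13*(1/247) + 75/139 = 1/19 + 75/139 = 1564/2641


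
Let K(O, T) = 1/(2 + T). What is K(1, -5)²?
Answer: ⅑ ≈ 0.11111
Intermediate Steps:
K(1, -5)² = (1/(2 - 5))² = (1/(-3))² = (-⅓)² = ⅑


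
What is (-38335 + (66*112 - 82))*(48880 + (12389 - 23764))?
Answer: -1163592625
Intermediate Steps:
(-38335 + (66*112 - 82))*(48880 + (12389 - 23764)) = (-38335 + (7392 - 82))*(48880 - 11375) = (-38335 + 7310)*37505 = -31025*37505 = -1163592625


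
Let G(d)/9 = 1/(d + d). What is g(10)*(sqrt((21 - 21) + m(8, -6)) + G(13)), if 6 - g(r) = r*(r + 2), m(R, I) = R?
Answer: -513/13 - 228*sqrt(2) ≈ -361.90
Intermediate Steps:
G(d) = 9/(2*d) (G(d) = 9/(d + d) = 9/((2*d)) = 9*(1/(2*d)) = 9/(2*d))
g(r) = 6 - r*(2 + r) (g(r) = 6 - r*(r + 2) = 6 - r*(2 + r))
g(10)*(sqrt((21 - 21) + m(8, -6)) + G(13)) = (6 - 1*10**2 - 2*10)*(sqrt((21 - 21) + 8) + (9/2)/13) = (6 - 1*100 - 20)*(sqrt(0 + 8) + (9/2)*(1/13)) = (6 - 100 - 20)*(sqrt(8) + 9/26) = -114*(2*sqrt(2) + 9/26) = -114*(9/26 + 2*sqrt(2)) = -513/13 - 228*sqrt(2)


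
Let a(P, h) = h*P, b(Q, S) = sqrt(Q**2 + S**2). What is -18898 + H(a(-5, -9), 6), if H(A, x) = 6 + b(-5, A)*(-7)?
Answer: -18892 - 35*sqrt(82) ≈ -19209.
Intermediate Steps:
a(P, h) = P*h
H(A, x) = 6 - 7*sqrt(25 + A**2) (H(A, x) = 6 + sqrt((-5)**2 + A**2)*(-7) = 6 + sqrt(25 + A**2)*(-7) = 6 - 7*sqrt(25 + A**2))
-18898 + H(a(-5, -9), 6) = -18898 + (6 - 7*sqrt(25 + (-5*(-9))**2)) = -18898 + (6 - 7*sqrt(25 + 45**2)) = -18898 + (6 - 7*sqrt(25 + 2025)) = -18898 + (6 - 35*sqrt(82)) = -18892 - 35*sqrt(82)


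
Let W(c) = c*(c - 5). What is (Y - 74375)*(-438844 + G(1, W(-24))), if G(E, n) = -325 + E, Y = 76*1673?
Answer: -23176212864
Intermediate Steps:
Y = 127148
W(c) = c*(-5 + c)
(Y - 74375)*(-438844 + G(1, W(-24))) = (127148 - 74375)*(-438844 + (-325 + 1)) = 52773*(-438844 - 324) = 52773*(-439168) = -23176212864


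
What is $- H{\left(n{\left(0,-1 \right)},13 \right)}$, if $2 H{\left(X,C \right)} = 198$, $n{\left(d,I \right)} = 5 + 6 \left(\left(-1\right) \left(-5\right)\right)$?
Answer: $-99$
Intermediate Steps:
$n{\left(d,I \right)} = 35$ ($n{\left(d,I \right)} = 5 + 6 \cdot 5 = 5 + 30 = 35$)
$H{\left(X,C \right)} = 99$ ($H{\left(X,C \right)} = \frac{1}{2} \cdot 198 = 99$)
$- H{\left(n{\left(0,-1 \right)},13 \right)} = \left(-1\right) 99 = -99$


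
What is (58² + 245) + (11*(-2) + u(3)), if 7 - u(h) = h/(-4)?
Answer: 14379/4 ≈ 3594.8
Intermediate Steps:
u(h) = 7 + h/4 (u(h) = 7 - h/(-4) = 7 - h*(-1)/4 = 7 - (-1)*h/4 = 7 + h/4)
(58² + 245) + (11*(-2) + u(3)) = (58² + 245) + (11*(-2) + (7 + (¼)*3)) = (3364 + 245) + (-22 + (7 + ¾)) = 3609 + (-22 + 31/4) = 3609 - 57/4 = 14379/4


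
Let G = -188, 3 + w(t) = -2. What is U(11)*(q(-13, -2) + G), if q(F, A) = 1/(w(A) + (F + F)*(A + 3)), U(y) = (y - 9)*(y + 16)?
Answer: -314766/31 ≈ -10154.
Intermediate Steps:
w(t) = -5 (w(t) = -3 - 2 = -5)
U(y) = (-9 + y)*(16 + y)
q(F, A) = 1/(-5 + 2*F*(3 + A)) (q(F, A) = 1/(-5 + (F + F)*(A + 3)) = 1/(-5 + (2*F)*(3 + A)) = 1/(-5 + 2*F*(3 + A)))
U(11)*(q(-13, -2) + G) = (-144 + 11² + 7*11)*(1/(-5 + 6*(-13) + 2*(-2)*(-13)) - 188) = (-144 + 121 + 77)*(1/(-5 - 78 + 52) - 188) = 54*(1/(-31) - 188) = 54*(-1/31 - 188) = 54*(-5829/31) = -314766/31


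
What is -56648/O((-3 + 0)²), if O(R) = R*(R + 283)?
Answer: -194/9 ≈ -21.556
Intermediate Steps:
O(R) = R*(283 + R)
-56648/O((-3 + 0)²) = -56648*1/((-3 + 0)²*(283 + (-3 + 0)²)) = -56648*1/(9*(283 + (-3)²)) = -56648*1/(9*(283 + 9)) = -56648/(9*292) = -56648/2628 = -56648*1/2628 = -194/9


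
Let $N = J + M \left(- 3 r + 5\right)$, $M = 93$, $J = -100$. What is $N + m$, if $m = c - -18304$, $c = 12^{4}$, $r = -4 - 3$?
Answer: $41358$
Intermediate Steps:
$r = -7$
$c = 20736$
$m = 39040$ ($m = 20736 - -18304 = 20736 + 18304 = 39040$)
$N = 2318$ ($N = -100 + 93 \left(\left(-3\right) \left(-7\right) + 5\right) = -100 + 93 \left(21 + 5\right) = -100 + 93 \cdot 26 = -100 + 2418 = 2318$)
$N + m = 2318 + 39040 = 41358$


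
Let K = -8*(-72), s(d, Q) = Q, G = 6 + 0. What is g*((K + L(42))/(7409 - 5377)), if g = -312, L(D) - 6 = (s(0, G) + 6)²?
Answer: -14157/127 ≈ -111.47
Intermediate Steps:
G = 6
K = 576
L(D) = 150 (L(D) = 6 + (6 + 6)² = 6 + 12² = 6 + 144 = 150)
g*((K + L(42))/(7409 - 5377)) = -312*(576 + 150)/(7409 - 5377) = -226512/2032 = -312*363/1016 = -14157/127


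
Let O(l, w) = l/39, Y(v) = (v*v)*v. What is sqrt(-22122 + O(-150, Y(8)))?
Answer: 2*I*sqrt(934817)/13 ≈ 148.75*I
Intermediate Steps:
Y(v) = v**3 (Y(v) = v**2*v = v**3)
O(l, w) = l/39 (O(l, w) = l*(1/39) = l/39)
sqrt(-22122 + O(-150, Y(8))) = sqrt(-22122 + (1/39)*(-150)) = sqrt(-22122 - 50/13) = sqrt(-287636/13) = 2*I*sqrt(934817)/13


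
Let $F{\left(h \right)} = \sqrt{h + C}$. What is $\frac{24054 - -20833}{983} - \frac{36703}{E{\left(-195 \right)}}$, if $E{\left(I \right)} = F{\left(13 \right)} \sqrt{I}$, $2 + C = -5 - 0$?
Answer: $\frac{44887}{983} + \frac{36703 i \sqrt{130}}{390} \approx 45.663 + 1073.0 i$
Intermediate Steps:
$C = -7$ ($C = -2 - 5 = -7$)
$F{\left(h \right)} = \sqrt{-7 + h}$ ($F{\left(h \right)} = \sqrt{h - 7} = \sqrt{-7 + h}$)
$E{\left(I \right)} = \sqrt{6} \sqrt{I}$ ($E{\left(I \right)} = \sqrt{-7 + 13} \sqrt{I} = \sqrt{6} \sqrt{I}$)
$\frac{24054 - -20833}{983} - \frac{36703}{E{\left(-195 \right)}} = \frac{24054 - -20833}{983} - \frac{36703}{\sqrt{6} \sqrt{-195}} = \left(24054 + 20833\right) \frac{1}{983} - \frac{36703}{\sqrt{6} i \sqrt{195}} = 44887 \cdot \frac{1}{983} - \frac{36703}{3 i \sqrt{130}} = \frac{44887}{983} - 36703 \left(- \frac{i \sqrt{130}}{390}\right) = \frac{44887}{983} + \frac{36703 i \sqrt{130}}{390}$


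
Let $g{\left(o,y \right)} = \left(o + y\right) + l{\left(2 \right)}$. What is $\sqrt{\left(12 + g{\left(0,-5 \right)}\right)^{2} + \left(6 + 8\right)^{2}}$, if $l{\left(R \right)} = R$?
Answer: $\sqrt{277} \approx 16.643$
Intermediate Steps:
$g{\left(o,y \right)} = 2 + o + y$ ($g{\left(o,y \right)} = \left(o + y\right) + 2 = 2 + o + y$)
$\sqrt{\left(12 + g{\left(0,-5 \right)}\right)^{2} + \left(6 + 8\right)^{2}} = \sqrt{\left(12 + \left(2 + 0 - 5\right)\right)^{2} + \left(6 + 8\right)^{2}} = \sqrt{\left(12 - 3\right)^{2} + 14^{2}} = \sqrt{9^{2} + 196} = \sqrt{81 + 196} = \sqrt{277}$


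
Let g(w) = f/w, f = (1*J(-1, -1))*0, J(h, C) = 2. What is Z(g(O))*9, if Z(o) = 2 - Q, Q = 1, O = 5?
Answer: 9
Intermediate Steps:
f = 0 (f = (1*2)*0 = 2*0 = 0)
g(w) = 0 (g(w) = 0/w = 0)
Z(o) = 1 (Z(o) = 2 - 1*1 = 2 - 1 = 1)
Z(g(O))*9 = 1*9 = 9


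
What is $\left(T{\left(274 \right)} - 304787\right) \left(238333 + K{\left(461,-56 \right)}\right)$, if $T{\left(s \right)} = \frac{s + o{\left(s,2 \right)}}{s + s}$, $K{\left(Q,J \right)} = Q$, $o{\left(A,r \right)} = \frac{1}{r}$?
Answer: $- \frac{39884090620191}{548} \approx -7.2781 \cdot 10^{10}$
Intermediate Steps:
$T{\left(s \right)} = \frac{\frac{1}{2} + s}{2 s}$ ($T{\left(s \right)} = \frac{s + \frac{1}{2}}{s + s} = \frac{s + \frac{1}{2}}{2 s} = \left(\frac{1}{2} + s\right) \frac{1}{2 s} = \frac{\frac{1}{2} + s}{2 s}$)
$\left(T{\left(274 \right)} - 304787\right) \left(238333 + K{\left(461,-56 \right)}\right) = \left(\frac{1 + 2 \cdot 274}{4 \cdot 274} - 304787\right) \left(238333 + 461\right) = \left(\frac{1}{4} \cdot \frac{1}{274} \left(1 + 548\right) - 304787\right) 238794 = \left(\frac{1}{4} \cdot \frac{1}{274} \cdot 549 - 304787\right) 238794 = \left(\frac{549}{1096} - 304787\right) 238794 = \left(- \frac{334046003}{1096}\right) 238794 = - \frac{39884090620191}{548}$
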